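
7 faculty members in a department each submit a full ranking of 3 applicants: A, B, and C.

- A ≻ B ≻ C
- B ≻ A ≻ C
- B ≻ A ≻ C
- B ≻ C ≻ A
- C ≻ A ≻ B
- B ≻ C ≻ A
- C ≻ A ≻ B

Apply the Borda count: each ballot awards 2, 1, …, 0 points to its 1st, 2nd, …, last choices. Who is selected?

B

Borda scores:
  A: 2 + 1 + 1 + 0 + 1 + 0 + 1 = 6
  B: 1 + 2 + 2 + 2 + 0 + 2 + 0 = 9
  C: 0 + 0 + 0 + 1 + 2 + 1 + 2 = 6
B has the highest total.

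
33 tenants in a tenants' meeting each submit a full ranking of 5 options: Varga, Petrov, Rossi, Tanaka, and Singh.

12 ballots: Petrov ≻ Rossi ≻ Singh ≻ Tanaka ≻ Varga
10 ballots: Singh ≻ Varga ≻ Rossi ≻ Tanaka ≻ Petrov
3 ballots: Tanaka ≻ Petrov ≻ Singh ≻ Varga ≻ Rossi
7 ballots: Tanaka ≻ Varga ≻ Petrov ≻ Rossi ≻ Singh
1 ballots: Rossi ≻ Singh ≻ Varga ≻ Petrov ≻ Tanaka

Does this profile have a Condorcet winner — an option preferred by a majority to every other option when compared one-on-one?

No

Head-to-head results (33 voters total):
Varga vs Petrov: Varga wins 18–15.
Varga vs Rossi: Varga wins 20–13.
Varga vs Tanaka: Tanaka wins 22–11.
Varga vs Singh: Singh wins 26–7.
Petrov vs Rossi: Petrov wins 22–11.
Petrov vs Tanaka: Tanaka wins 20–13.
Petrov vs Singh: Petrov wins 22–11.
Rossi vs Tanaka: Rossi wins 23–10.
Rossi vs Singh: Rossi wins 20–13.
Tanaka vs Singh: Singh wins 23–10.
No candidate beats all others: Varga beats Petrov beats Singh beats Varga, a majority cycle.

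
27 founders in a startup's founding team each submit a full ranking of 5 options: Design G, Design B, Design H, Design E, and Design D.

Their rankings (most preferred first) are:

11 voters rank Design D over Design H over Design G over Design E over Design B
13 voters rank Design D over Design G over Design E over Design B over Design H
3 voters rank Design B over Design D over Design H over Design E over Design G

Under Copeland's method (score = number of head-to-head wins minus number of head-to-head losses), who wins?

Design D

Pairwise results:
  Design G vs Design B: Design G wins 24–3.
  Design G vs Design H: Design H wins 14–13.
  Design G vs Design E: Design G wins 24–3.
  Design G vs Design D: Design D wins 27–0.
  Design B vs Design H: Design B wins 16–11.
  Design B vs Design E: Design E wins 24–3.
  Design B vs Design D: Design D wins 24–3.
  Design H vs Design E: Design H wins 14–13.
  Design H vs Design D: Design D wins 27–0.
  Design E vs Design D: Design D wins 27–0.
Copeland scores (wins − losses):
  Design G: 2 − 2 = 0
  Design B: 1 − 3 = -2
  Design H: 2 − 2 = 0
  Design E: 1 − 3 = -2
  Design D: 4 − 0 = 4
Design D has the best Copeland score.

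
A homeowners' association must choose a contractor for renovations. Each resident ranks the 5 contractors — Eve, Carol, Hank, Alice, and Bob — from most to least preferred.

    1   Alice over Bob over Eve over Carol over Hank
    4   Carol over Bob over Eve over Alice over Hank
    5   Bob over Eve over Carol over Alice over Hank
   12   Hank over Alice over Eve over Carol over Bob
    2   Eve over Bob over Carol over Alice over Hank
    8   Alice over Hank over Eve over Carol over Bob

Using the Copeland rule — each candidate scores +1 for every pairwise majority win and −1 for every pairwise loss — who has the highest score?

Pairwise results:
  Eve vs Carol: Eve wins 28–4.
  Eve vs Hank: Hank wins 20–12.
  Eve vs Alice: Alice wins 21–11.
  Eve vs Bob: Eve wins 22–10.
  Carol vs Hank: Hank wins 20–12.
  Carol vs Alice: Alice wins 21–11.
  Carol vs Bob: Carol wins 24–8.
  Hank vs Alice: Alice wins 20–12.
  Hank vs Bob: Hank wins 20–12.
  Alice vs Bob: Alice wins 21–11.
Copeland scores (wins − losses):
  Eve: 2 − 2 = 0
  Carol: 1 − 3 = -2
  Hank: 3 − 1 = 2
  Alice: 4 − 0 = 4
  Bob: 0 − 4 = -4
Alice has the best Copeland score.

Alice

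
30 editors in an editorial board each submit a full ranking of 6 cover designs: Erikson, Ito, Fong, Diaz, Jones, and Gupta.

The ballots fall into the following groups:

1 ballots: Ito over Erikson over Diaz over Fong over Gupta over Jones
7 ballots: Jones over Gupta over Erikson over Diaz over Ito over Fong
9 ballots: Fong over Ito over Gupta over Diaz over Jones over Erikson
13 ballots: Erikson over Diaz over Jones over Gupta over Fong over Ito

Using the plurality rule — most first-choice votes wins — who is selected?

Erikson

First-place vote totals:
  Erikson: 13
  Ito: 1
  Fong: 9
  Diaz: 0
  Jones: 7
  Gupta: 0
Erikson has the most first-place votes.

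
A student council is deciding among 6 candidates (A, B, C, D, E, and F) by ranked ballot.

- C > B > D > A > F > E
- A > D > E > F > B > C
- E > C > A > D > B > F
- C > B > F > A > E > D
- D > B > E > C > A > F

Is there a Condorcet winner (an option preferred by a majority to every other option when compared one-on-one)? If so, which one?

There is no Condorcet winner

Head-to-head results (5 voters total):
A vs B: B wins 3–2.
A vs C: C wins 4–1.
A vs D: A wins 3–2.
A vs E: A wins 3–2.
A vs F: A wins 4–1.
B vs C: C wins 3–2.
B vs D: D wins 3–2.
B vs E: B wins 3–2.
B vs F: B wins 4–1.
C vs D: C wins 3–2.
C vs E: E wins 3–2.
C vs F: C wins 4–1.
D vs E: D wins 3–2.
D vs F: D wins 4–1.
E vs F: E wins 3–2.
No candidate beats all others: A beats D beats B beats A, a majority cycle.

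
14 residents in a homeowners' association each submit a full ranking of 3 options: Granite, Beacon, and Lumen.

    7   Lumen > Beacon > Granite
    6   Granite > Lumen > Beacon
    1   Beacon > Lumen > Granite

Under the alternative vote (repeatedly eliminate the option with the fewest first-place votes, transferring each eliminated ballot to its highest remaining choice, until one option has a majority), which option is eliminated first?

Beacon

Round 1: Lumen 7, Granite 6, Beacon 1. Beacon has the fewest and is eliminated.
Round 2: Lumen 8, Granite 6. Lumen has a majority.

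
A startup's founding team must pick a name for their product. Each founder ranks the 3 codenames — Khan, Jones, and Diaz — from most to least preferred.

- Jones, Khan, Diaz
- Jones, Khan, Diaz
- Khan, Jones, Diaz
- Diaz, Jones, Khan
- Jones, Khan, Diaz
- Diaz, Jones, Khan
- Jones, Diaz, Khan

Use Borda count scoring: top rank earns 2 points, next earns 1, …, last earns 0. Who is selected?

Borda scores:
  Khan: 1 + 1 + 2 + 0 + 1 + 0 + 0 = 5
  Jones: 2 + 2 + 1 + 1 + 2 + 1 + 2 = 11
  Diaz: 0 + 0 + 0 + 2 + 0 + 2 + 1 = 5
Jones has the highest total.

Jones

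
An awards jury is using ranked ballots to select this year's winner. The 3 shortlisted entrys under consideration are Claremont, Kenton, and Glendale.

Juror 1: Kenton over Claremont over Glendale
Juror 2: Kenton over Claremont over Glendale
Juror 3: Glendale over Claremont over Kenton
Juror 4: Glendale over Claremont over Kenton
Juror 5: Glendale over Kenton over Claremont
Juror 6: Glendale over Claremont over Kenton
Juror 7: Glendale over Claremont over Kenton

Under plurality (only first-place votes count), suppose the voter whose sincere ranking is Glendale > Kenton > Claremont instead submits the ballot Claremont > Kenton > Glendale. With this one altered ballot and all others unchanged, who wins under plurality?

Glendale

First-place totals with the altered ballot: Claremont 1, Kenton 2, Glendale 4.
The winner is unchanged: still Glendale.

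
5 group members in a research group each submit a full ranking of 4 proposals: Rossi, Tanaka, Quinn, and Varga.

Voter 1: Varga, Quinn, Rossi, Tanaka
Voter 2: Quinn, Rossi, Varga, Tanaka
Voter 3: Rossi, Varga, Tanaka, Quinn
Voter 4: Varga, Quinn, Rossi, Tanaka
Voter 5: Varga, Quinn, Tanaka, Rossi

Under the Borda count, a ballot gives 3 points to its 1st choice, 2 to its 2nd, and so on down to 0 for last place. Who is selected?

Borda scores:
  Rossi: 1 + 2 + 3 + 1 + 0 = 7
  Tanaka: 0 + 0 + 1 + 0 + 1 = 2
  Quinn: 2 + 3 + 0 + 2 + 2 = 9
  Varga: 3 + 1 + 2 + 3 + 3 = 12
Varga has the highest total.

Varga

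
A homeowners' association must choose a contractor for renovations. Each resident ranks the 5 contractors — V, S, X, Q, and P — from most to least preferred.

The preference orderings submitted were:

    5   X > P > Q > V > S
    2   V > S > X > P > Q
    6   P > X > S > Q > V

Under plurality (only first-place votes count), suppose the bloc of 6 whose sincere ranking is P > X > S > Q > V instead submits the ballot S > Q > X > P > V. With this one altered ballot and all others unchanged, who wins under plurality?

S

First-place totals with the altered ballot: V 2, S 6, X 5, Q 0, P 0.
The switch changes the winner from P to S.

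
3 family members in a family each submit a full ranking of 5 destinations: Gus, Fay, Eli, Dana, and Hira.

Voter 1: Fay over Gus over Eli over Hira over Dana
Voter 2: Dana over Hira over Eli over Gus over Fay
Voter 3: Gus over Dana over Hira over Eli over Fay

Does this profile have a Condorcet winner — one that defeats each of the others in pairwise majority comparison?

Head-to-head results (3 voters total):
Gus vs Fay: Gus wins 2–1.
Gus vs Eli: Gus wins 2–1.
Gus vs Dana: Gus wins 2–1.
Gus vs Hira: Gus wins 2–1.
Fay vs Eli: Eli wins 2–1.
Fay vs Dana: Dana wins 2–1.
Fay vs Hira: Hira wins 2–1.
Eli vs Dana: Dana wins 2–1.
Eli vs Hira: Hira wins 2–1.
Dana vs Hira: Dana wins 2–1.
Gus beats each rival — Fay (2–1), Eli (2–1), Dana (2–1), Hira (2–1) — so Gus is the Condorcet winner.

Yes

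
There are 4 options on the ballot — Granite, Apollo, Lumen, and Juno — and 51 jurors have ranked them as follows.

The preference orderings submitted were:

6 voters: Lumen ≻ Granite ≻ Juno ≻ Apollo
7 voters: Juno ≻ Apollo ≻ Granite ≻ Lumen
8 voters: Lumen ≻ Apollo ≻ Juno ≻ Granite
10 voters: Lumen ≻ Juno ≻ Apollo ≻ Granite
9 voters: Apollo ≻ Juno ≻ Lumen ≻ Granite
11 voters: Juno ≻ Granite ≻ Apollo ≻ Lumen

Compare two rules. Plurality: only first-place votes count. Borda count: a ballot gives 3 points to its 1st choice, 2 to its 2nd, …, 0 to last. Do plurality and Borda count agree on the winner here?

Plurality first-place counts: Granite 0, Apollo 9, Lumen 24, Juno 18 → Lumen.
Borda totals: Granite 41, Apollo 78, Lumen 81, Juno 106 → Juno.
The two rules disagree: plurality picks Lumen, Borda picks Juno.

No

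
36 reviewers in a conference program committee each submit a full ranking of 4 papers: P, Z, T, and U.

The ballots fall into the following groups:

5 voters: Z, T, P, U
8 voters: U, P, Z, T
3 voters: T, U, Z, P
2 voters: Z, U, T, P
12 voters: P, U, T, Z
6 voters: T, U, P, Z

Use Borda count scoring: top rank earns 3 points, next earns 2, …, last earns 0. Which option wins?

Borda scores:
  P: 5·1 + 8·2 + 3·0 + 2·0 + 12·3 + 6·1 = 63
  Z: 5·3 + 8·1 + 3·1 + 2·3 + 12·0 + 6·0 = 32
  T: 5·2 + 8·0 + 3·3 + 2·1 + 12·1 + 6·3 = 51
  U: 5·0 + 8·3 + 3·2 + 2·2 + 12·2 + 6·2 = 70
U has the highest total.

U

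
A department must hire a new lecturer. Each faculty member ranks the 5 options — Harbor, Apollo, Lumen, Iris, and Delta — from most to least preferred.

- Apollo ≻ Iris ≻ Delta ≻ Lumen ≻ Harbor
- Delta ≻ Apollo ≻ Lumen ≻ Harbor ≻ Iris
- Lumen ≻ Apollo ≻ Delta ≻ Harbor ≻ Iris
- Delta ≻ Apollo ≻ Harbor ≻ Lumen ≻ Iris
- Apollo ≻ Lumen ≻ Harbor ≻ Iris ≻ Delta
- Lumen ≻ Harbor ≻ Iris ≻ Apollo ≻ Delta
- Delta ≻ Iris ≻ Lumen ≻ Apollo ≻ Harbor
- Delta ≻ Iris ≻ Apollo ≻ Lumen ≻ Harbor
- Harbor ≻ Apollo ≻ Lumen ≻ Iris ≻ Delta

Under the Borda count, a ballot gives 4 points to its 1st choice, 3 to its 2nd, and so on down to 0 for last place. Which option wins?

Apollo

Borda scores:
  Harbor: 0 + 1 + 1 + 2 + 2 + 3 + 0 + 0 + 4 = 13
  Apollo: 4 + 3 + 3 + 3 + 4 + 1 + 1 + 2 + 3 = 24
  Lumen: 1 + 2 + 4 + 1 + 3 + 4 + 2 + 1 + 2 = 20
  Iris: 3 + 0 + 0 + 0 + 1 + 2 + 3 + 3 + 1 = 13
  Delta: 2 + 4 + 2 + 4 + 0 + 0 + 4 + 4 + 0 = 20
Apollo has the highest total.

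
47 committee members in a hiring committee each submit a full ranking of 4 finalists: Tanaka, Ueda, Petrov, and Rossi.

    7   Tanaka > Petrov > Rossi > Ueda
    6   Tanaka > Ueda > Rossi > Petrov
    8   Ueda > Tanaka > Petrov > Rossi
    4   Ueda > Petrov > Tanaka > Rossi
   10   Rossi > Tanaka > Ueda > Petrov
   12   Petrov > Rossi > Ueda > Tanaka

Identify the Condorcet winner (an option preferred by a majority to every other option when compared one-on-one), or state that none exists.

Head-to-head results (47 voters total):
Tanaka vs Ueda: Ueda wins 24–23.
Tanaka vs Petrov: Tanaka wins 31–16.
Tanaka vs Rossi: Tanaka wins 25–22.
Ueda vs Petrov: Ueda wins 28–19.
Ueda vs Rossi: Rossi wins 29–18.
Petrov vs Rossi: Petrov wins 31–16.
No candidate beats all others: Tanaka beats Rossi beats Ueda beats Tanaka, a majority cycle.

No Condorcet winner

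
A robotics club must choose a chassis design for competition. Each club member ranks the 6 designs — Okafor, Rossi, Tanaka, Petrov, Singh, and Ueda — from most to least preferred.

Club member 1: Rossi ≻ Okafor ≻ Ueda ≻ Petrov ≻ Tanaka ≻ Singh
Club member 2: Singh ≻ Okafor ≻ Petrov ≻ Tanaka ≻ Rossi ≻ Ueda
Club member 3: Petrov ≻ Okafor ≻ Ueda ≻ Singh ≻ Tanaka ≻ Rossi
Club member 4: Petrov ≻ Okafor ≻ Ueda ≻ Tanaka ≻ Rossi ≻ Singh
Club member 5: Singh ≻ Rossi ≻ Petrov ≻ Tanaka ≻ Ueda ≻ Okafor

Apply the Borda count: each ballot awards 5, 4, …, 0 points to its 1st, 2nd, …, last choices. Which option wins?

Petrov

Borda scores:
  Okafor: 4 + 4 + 4 + 4 + 0 = 16
  Rossi: 5 + 1 + 0 + 1 + 4 = 11
  Tanaka: 1 + 2 + 1 + 2 + 2 = 8
  Petrov: 2 + 3 + 5 + 5 + 3 = 18
  Singh: 0 + 5 + 2 + 0 + 5 = 12
  Ueda: 3 + 0 + 3 + 3 + 1 = 10
Petrov has the highest total.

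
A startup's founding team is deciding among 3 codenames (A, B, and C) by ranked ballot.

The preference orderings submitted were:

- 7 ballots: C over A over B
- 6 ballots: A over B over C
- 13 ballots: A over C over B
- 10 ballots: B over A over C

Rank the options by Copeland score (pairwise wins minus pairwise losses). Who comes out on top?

A

Pairwise results:
  A vs B: A wins 26–10.
  A vs C: A wins 29–7.
  B vs C: C wins 20–16.
Copeland scores (wins − losses):
  A: 2 − 0 = 2
  B: 0 − 2 = -2
  C: 1 − 1 = 0
A has the best Copeland score.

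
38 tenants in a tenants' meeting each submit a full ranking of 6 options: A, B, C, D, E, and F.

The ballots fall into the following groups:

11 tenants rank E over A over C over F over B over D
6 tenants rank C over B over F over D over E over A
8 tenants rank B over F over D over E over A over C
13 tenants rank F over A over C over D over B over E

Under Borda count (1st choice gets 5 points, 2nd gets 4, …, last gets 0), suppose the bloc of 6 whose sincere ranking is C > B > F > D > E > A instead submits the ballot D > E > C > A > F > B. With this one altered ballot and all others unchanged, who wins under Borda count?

F

Borda totals with the altered ballot: A 116, B 64, C 90, D 80, E 95, F 125.
The winner is unchanged: still F.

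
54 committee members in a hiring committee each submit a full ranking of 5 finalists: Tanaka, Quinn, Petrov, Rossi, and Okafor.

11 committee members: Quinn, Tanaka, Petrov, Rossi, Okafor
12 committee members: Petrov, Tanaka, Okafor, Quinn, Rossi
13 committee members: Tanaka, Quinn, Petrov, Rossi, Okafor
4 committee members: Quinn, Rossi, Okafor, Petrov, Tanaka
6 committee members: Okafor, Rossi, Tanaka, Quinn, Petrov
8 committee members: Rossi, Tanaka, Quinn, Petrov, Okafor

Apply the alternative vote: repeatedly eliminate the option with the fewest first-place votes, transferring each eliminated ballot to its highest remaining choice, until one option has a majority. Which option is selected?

Tanaka

Round 1: Quinn 15, Tanaka 13, Petrov 12, Rossi 8, Okafor 6. Okafor has the fewest and is eliminated.
Round 2: Quinn 15, Rossi 14, Tanaka 13, Petrov 12. Petrov has the fewest and is eliminated.
Round 3: Tanaka 25, Quinn 15, Rossi 14. Rossi has the fewest and is eliminated.
Round 4: Tanaka 39, Quinn 15. Tanaka has a majority.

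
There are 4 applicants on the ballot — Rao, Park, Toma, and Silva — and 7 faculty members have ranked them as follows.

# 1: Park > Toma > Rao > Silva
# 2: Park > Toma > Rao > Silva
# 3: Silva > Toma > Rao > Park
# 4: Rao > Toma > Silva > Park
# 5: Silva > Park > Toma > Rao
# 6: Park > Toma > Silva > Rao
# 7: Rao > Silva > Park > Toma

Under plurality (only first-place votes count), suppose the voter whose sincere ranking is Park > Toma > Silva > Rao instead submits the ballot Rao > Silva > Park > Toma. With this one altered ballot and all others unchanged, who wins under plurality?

Rao

First-place totals with the altered ballot: Rao 3, Park 2, Toma 0, Silva 2.
The switch changes the winner from Park to Rao.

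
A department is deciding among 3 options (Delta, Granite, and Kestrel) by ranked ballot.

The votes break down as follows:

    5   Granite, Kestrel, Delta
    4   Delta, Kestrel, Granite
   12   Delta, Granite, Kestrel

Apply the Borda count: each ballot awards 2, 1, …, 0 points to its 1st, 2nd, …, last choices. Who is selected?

Delta

Borda scores:
  Delta: 5·0 + 4·2 + 12·2 = 32
  Granite: 5·2 + 4·0 + 12·1 = 22
  Kestrel: 5·1 + 4·1 + 12·0 = 9
Delta has the highest total.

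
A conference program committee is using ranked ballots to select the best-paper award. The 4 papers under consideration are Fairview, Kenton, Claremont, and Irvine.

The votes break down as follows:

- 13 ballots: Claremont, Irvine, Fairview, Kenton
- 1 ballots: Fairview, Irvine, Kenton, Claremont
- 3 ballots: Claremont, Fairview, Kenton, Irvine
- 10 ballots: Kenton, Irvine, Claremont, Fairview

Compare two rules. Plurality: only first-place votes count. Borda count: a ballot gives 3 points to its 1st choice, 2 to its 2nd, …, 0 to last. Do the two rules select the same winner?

Yes

Plurality first-place counts: Fairview 1, Kenton 10, Claremont 16, Irvine 0 → Claremont.
Borda totals: Fairview 22, Kenton 34, Claremont 58, Irvine 48 → Claremont.
The two rules agree on Claremont.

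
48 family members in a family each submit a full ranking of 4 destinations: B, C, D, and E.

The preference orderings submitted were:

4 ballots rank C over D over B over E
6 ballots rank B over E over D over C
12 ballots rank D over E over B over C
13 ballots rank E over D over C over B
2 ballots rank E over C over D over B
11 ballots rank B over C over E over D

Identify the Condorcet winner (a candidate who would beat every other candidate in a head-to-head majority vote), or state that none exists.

E

Head-to-head results (48 voters total):
B vs C: B wins 29–19.
B vs D: D wins 31–17.
B vs E: E wins 27–21.
C vs D: D wins 31–17.
C vs E: E wins 33–15.
D vs E: E wins 32–16.
E beats each rival — B (27–21), C (33–15), D (32–16) — so E is the Condorcet winner.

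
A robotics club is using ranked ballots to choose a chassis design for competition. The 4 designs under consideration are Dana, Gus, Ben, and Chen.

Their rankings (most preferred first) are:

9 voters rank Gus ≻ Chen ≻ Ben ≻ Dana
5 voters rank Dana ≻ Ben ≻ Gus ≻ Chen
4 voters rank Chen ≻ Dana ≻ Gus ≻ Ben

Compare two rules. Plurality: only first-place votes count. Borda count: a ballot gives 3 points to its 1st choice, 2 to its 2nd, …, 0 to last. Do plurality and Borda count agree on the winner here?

Yes

Plurality first-place counts: Dana 5, Gus 9, Ben 0, Chen 4 → Gus.
Borda totals: Dana 23, Gus 36, Ben 19, Chen 30 → Gus.
The two rules agree on Gus.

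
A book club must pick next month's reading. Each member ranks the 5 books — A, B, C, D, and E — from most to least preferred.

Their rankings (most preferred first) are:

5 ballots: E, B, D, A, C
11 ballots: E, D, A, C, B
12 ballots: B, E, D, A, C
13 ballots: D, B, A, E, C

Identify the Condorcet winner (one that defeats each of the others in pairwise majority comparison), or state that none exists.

Head-to-head results (41 voters total):
A vs B: B wins 30–11.
A vs C: A wins 41–0.
A vs D: D wins 41–0.
A vs E: E wins 28–13.
B vs C: B wins 30–11.
B vs D: D wins 24–17.
B vs E: B wins 25–16.
C vs D: D wins 41–0.
C vs E: E wins 41–0.
D vs E: E wins 28–13.
No candidate beats all others: B beats E beats D beats B, a majority cycle.

There is no Condorcet winner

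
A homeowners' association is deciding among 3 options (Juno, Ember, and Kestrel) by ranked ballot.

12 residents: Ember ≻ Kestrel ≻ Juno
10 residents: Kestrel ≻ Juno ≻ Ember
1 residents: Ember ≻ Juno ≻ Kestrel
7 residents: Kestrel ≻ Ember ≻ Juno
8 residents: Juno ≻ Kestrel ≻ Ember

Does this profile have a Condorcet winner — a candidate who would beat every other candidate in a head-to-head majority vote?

Head-to-head results (38 voters total):
Juno vs Ember: Ember wins 20–18.
Juno vs Kestrel: Kestrel wins 29–9.
Ember vs Kestrel: Kestrel wins 25–13.
Kestrel beats each rival — Juno (29–9), Ember (25–13) — so Kestrel is the Condorcet winner.

Yes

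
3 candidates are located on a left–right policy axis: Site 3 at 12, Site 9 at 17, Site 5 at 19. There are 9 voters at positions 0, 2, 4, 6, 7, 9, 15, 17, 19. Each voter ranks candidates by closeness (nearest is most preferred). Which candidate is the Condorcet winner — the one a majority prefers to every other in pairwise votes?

With single-peaked preferences on a line, the Condorcet winner is the candidate closest to the median voter.
The median voter (position 7) is closest to Site 3 at 12.
Check: Site 3 vs Site 9 — voters closer to Site 3: 6 of 9.

Site 3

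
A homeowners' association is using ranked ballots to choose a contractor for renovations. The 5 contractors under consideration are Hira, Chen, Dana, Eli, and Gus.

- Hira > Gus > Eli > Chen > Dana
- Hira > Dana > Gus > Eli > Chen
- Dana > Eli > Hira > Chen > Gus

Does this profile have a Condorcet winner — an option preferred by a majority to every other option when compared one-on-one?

Yes

Head-to-head results (3 voters total):
Hira vs Chen: Hira wins 3–0.
Hira vs Dana: Hira wins 2–1.
Hira vs Eli: Hira wins 2–1.
Hira vs Gus: Hira wins 3–0.
Chen vs Dana: Dana wins 2–1.
Chen vs Eli: Eli wins 3–0.
Chen vs Gus: Gus wins 2–1.
Dana vs Eli: Dana wins 2–1.
Dana vs Gus: Dana wins 2–1.
Eli vs Gus: Gus wins 2–1.
Hira beats each rival — Chen (3–0), Dana (2–1), Eli (2–1), Gus (3–0) — so Hira is the Condorcet winner.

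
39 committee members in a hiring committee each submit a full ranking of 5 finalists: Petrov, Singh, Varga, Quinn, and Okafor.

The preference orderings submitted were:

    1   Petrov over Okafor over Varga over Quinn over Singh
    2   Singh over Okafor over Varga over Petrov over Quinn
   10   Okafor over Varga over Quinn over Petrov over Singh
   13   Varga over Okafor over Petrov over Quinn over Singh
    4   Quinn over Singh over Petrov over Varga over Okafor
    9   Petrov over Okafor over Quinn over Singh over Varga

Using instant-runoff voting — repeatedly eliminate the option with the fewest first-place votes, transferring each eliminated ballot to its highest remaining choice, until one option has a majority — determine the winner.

Round 1: Varga 13, Petrov 10, Okafor 10, Quinn 4, Singh 2. Singh has the fewest and is eliminated.
Round 2: Varga 13, Okafor 12, Petrov 10, Quinn 4. Quinn has the fewest and is eliminated.
Round 3: Petrov 14, Varga 13, Okafor 12. Okafor has the fewest and is eliminated.
Round 4: Varga 25, Petrov 14. Varga has a majority.

Varga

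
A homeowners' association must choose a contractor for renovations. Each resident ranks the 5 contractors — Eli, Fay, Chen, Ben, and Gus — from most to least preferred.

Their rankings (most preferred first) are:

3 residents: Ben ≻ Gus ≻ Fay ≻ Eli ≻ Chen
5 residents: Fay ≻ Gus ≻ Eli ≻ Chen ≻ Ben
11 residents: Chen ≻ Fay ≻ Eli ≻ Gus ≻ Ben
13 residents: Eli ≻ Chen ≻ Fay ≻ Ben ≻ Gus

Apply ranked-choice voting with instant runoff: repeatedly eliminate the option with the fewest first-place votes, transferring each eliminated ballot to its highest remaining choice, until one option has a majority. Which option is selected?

Eli

Round 1: Eli 13, Chen 11, Fay 5, Ben 3, Gus 0. Gus has the fewest and is eliminated.
Round 2: Eli 13, Chen 11, Fay 5, Ben 3. Ben has the fewest and is eliminated.
Round 3: Eli 13, Chen 11, Fay 8. Fay has the fewest and is eliminated.
Round 4: Eli 21, Chen 11. Eli has a majority.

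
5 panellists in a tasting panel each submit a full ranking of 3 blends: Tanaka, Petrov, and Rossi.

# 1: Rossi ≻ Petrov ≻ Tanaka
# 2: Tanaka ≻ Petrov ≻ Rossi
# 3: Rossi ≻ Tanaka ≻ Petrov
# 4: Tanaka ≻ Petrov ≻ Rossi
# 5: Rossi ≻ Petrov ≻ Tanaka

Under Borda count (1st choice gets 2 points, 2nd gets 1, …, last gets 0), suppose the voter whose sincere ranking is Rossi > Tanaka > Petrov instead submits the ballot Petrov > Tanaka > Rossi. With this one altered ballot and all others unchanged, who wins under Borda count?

Petrov

Borda totals with the altered ballot: Tanaka 5, Petrov 6, Rossi 4.
The switch changes the winner from Rossi to Petrov.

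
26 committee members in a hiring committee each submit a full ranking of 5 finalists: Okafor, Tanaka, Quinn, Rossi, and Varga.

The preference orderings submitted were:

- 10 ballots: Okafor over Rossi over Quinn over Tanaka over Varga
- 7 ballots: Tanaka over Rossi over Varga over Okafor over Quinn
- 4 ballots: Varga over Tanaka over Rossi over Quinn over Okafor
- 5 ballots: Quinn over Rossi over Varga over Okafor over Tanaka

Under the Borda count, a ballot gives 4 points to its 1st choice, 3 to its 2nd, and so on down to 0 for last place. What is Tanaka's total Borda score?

50

Borda scores:
  Okafor: 10·4 + 7·1 + 4·0 + 5·1 = 52
  Tanaka: 10·1 + 7·4 + 4·3 + 5·0 = 50
  Quinn: 10·2 + 7·0 + 4·1 + 5·4 = 44
  Rossi: 10·3 + 7·3 + 4·2 + 5·3 = 74
  Varga: 10·0 + 7·2 + 4·4 + 5·2 = 40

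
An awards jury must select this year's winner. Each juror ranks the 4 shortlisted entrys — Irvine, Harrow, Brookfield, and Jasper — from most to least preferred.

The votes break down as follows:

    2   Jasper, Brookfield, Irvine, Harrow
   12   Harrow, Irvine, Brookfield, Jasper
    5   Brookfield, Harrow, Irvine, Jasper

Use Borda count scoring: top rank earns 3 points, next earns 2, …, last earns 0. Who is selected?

Borda scores:
  Irvine: 2·1 + 12·2 + 5·1 = 31
  Harrow: 2·0 + 12·3 + 5·2 = 46
  Brookfield: 2·2 + 12·1 + 5·3 = 31
  Jasper: 2·3 + 12·0 + 5·0 = 6
Harrow has the highest total.

Harrow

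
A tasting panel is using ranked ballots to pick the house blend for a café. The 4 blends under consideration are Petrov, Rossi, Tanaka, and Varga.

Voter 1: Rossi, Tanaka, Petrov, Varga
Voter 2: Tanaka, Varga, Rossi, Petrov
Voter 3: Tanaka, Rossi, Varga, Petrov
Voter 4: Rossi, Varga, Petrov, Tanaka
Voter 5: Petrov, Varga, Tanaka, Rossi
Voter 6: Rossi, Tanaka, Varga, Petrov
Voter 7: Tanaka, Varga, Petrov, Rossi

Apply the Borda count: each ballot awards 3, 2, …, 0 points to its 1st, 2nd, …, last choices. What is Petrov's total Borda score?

6

Borda scores:
  Petrov: 1 + 0 + 0 + 1 + 3 + 0 + 1 = 6
  Rossi: 3 + 1 + 2 + 3 + 0 + 3 + 0 = 12
  Tanaka: 2 + 3 + 3 + 0 + 1 + 2 + 3 = 14
  Varga: 0 + 2 + 1 + 2 + 2 + 1 + 2 = 10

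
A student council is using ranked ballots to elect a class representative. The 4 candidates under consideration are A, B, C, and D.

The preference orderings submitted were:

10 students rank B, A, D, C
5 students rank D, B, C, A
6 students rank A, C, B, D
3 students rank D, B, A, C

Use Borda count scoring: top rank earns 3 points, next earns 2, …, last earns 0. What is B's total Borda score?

Borda scores:
  A: 10·2 + 5·0 + 6·3 + 3·1 = 41
  B: 10·3 + 5·2 + 6·1 + 3·2 = 52
  C: 10·0 + 5·1 + 6·2 + 3·0 = 17
  D: 10·1 + 5·3 + 6·0 + 3·3 = 34

52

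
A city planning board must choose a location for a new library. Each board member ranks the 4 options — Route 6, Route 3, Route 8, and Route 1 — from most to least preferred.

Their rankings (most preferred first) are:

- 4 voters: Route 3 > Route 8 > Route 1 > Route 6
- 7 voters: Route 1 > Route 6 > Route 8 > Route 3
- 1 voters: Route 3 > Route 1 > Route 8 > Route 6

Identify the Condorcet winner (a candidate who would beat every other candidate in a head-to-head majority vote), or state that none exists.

Route 1

Head-to-head results (12 voters total):
Route 6 vs Route 3: Route 6 wins 7–5.
Route 6 vs Route 8: Route 6 wins 7–5.
Route 6 vs Route 1: Route 1 wins 12–0.
Route 3 vs Route 8: Route 8 wins 7–5.
Route 3 vs Route 1: Route 1 wins 7–5.
Route 8 vs Route 1: Route 1 wins 8–4.
Route 1 beats each rival — Route 6 (12–0), Route 3 (7–5), Route 8 (8–4) — so Route 1 is the Condorcet winner.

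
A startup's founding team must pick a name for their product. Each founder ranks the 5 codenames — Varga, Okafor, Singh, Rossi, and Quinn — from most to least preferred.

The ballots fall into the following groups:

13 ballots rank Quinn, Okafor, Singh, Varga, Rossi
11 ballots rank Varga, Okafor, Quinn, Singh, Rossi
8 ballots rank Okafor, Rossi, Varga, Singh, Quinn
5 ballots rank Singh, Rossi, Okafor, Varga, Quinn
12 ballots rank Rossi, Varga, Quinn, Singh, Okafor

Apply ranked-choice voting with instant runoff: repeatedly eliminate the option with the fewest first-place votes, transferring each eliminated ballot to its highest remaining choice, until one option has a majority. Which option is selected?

Round 1: Quinn 13, Rossi 12, Varga 11, Okafor 8, Singh 5. Singh has the fewest and is eliminated.
Round 2: Rossi 17, Quinn 13, Varga 11, Okafor 8. Okafor has the fewest and is eliminated.
Round 3: Rossi 25, Quinn 13, Varga 11. Rossi has a majority.

Rossi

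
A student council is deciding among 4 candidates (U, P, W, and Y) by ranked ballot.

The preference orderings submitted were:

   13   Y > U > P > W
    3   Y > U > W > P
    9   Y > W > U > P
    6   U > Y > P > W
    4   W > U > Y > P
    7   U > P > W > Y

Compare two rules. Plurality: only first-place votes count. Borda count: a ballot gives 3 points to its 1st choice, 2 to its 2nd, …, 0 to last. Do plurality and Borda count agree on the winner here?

Yes

Plurality first-place counts: U 13, P 0, W 4, Y 25 → Y.
Borda totals: U 88, P 33, W 40, Y 91 → Y.
The two rules agree on Y.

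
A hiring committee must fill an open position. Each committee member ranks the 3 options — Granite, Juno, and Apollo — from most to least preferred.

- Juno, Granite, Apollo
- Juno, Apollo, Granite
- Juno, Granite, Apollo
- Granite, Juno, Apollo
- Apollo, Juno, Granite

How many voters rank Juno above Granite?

Ballots ranking Juno above Granite: 4.
Ballots ranking Granite above Juno: 1.
So 4 of 5 voters prefer Juno to Granite.

4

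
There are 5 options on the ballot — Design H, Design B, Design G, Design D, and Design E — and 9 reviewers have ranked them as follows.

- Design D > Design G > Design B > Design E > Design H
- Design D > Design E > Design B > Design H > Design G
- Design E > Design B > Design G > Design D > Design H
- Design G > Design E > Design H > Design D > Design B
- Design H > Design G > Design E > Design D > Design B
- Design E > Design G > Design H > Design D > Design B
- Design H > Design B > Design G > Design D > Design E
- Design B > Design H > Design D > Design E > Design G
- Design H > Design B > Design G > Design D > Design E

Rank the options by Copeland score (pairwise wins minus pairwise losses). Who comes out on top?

Design H

Pairwise results:
  Design H vs Design B: Design H wins 5–4.
  Design H vs Design G: Design H wins 5–4.
  Design H vs Design D: Design H wins 6–3.
  Design H vs Design E: Design E wins 5–4.
  Design B vs Design G: Design B wins 5–4.
  Design B vs Design D: Design D wins 5–4.
  Design B vs Design E: Design E wins 5–4.
  Design G vs Design D: Design G wins 6–3.
  Design G vs Design E: Design G wins 5–4.
  Design D vs Design E: Design D wins 5–4.
Copeland scores (wins − losses):
  Design H: 3 − 1 = 2
  Design B: 1 − 3 = -2
  Design G: 2 − 2 = 0
  Design D: 2 − 2 = 0
  Design E: 2 − 2 = 0
Design H has the best Copeland score.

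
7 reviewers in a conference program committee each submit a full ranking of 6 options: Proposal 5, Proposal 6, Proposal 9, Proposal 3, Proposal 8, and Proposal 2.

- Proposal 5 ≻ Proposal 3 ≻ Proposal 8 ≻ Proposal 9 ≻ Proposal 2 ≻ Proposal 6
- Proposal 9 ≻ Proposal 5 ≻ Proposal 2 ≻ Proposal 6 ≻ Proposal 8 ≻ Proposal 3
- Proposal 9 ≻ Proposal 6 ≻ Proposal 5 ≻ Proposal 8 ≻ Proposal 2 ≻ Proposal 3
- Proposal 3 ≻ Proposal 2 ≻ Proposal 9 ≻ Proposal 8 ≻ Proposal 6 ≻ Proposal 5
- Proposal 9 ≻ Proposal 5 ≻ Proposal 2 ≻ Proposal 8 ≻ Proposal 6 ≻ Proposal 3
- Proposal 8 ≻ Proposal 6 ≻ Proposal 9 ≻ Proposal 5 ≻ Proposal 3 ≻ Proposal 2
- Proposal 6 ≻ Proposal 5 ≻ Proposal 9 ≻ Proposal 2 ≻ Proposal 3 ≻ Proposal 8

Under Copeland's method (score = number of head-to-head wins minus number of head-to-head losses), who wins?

Proposal 9

Pairwise results:
  Proposal 5 vs Proposal 6: Proposal 6 wins 4–3.
  Proposal 5 vs Proposal 9: Proposal 9 wins 5–2.
  Proposal 5 vs Proposal 3: Proposal 5 wins 6–1.
  Proposal 5 vs Proposal 8: Proposal 5 wins 5–2.
  Proposal 5 vs Proposal 2: Proposal 5 wins 6–1.
  Proposal 6 vs Proposal 9: Proposal 9 wins 5–2.
  Proposal 6 vs Proposal 3: Proposal 6 wins 5–2.
  Proposal 6 vs Proposal 8: Proposal 8 wins 4–3.
  Proposal 6 vs Proposal 2: Proposal 2 wins 4–3.
  Proposal 9 vs Proposal 3: Proposal 9 wins 5–2.
  Proposal 9 vs Proposal 8: Proposal 9 wins 5–2.
  Proposal 9 vs Proposal 2: Proposal 9 wins 6–1.
  Proposal 3 vs Proposal 8: Proposal 8 wins 4–3.
  Proposal 3 vs Proposal 2: Proposal 2 wins 4–3.
  Proposal 8 vs Proposal 2: Proposal 2 wins 4–3.
Copeland scores (wins − losses):
  Proposal 5: 3 − 2 = 1
  Proposal 6: 2 − 3 = -1
  Proposal 9: 5 − 0 = 5
  Proposal 3: 0 − 5 = -5
  Proposal 8: 2 − 3 = -1
  Proposal 2: 3 − 2 = 1
Proposal 9 has the best Copeland score.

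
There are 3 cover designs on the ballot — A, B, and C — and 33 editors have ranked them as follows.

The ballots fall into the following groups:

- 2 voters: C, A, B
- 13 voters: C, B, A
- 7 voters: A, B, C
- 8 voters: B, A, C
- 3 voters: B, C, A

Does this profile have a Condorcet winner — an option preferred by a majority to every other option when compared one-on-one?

Yes

Head-to-head results (33 voters total):
A vs B: B wins 24–9.
A vs C: C wins 18–15.
B vs C: B wins 18–15.
B beats each rival — A (24–9), C (18–15) — so B is the Condorcet winner.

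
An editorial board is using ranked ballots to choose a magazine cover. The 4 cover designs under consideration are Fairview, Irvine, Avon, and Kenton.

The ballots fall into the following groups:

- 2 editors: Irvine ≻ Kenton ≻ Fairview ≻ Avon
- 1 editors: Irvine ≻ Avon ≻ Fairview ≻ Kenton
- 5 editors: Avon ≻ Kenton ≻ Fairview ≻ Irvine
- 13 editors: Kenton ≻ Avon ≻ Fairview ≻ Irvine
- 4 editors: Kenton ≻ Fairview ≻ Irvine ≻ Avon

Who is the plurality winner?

First-place vote totals:
  Fairview: 0
  Irvine: 3
  Avon: 5
  Kenton: 17
Kenton has the most first-place votes.

Kenton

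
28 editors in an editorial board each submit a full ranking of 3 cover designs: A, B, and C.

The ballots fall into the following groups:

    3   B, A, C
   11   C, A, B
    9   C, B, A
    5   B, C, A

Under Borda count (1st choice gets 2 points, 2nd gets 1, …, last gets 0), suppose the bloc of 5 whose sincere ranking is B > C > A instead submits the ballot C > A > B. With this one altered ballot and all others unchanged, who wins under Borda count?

Borda totals with the altered ballot: A 19, B 15, C 50.
The winner is unchanged: still C.

C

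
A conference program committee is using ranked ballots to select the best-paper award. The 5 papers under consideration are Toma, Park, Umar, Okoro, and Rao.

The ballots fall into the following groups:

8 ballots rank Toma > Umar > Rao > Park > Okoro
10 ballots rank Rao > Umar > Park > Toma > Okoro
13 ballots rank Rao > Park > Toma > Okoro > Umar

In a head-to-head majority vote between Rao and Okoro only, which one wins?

Ballots ranking Rao above Okoro: 8+10+13 = 31.
Ballots ranking Okoro above Rao: 0.
Rao wins the head-to-head, 31–0.

Rao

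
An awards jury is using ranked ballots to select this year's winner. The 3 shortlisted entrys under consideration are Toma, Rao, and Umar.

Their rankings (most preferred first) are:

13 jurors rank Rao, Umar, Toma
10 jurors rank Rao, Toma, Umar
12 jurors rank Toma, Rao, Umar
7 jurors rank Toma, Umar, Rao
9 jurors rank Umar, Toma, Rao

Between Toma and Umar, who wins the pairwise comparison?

Ballots ranking Toma above Umar: 10+12+7 = 29.
Ballots ranking Umar above Toma: 13+9 = 22.
Toma wins the head-to-head, 29–22.

Toma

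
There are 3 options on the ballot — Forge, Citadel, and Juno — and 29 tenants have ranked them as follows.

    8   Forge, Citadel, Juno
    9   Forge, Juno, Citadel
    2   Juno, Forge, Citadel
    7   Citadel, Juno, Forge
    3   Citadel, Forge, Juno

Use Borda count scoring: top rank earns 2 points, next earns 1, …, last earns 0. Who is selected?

Borda scores:
  Forge: 8·2 + 9·2 + 2·1 + 7·0 + 3·1 = 39
  Citadel: 8·1 + 9·0 + 2·0 + 7·2 + 3·2 = 28
  Juno: 8·0 + 9·1 + 2·2 + 7·1 + 3·0 = 20
Forge has the highest total.

Forge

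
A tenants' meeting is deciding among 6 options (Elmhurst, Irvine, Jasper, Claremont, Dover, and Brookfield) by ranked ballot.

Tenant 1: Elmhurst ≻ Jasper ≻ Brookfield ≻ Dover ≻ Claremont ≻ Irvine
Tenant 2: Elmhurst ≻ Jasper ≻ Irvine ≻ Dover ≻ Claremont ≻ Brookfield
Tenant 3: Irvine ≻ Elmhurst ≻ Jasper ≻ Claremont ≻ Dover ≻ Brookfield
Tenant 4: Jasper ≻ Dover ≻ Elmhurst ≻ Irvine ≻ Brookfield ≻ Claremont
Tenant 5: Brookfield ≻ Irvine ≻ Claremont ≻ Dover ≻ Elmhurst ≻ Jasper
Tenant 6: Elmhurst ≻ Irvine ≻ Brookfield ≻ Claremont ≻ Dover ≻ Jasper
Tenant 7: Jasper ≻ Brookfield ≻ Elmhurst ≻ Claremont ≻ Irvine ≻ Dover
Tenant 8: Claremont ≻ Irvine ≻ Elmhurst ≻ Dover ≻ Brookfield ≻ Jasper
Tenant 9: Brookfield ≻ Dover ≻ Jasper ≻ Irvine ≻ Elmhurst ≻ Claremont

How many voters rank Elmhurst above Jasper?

Ballots ranking Elmhurst above Jasper: 6.
Ballots ranking Jasper above Elmhurst: 3.
So 6 of 9 voters prefer Elmhurst to Jasper.

6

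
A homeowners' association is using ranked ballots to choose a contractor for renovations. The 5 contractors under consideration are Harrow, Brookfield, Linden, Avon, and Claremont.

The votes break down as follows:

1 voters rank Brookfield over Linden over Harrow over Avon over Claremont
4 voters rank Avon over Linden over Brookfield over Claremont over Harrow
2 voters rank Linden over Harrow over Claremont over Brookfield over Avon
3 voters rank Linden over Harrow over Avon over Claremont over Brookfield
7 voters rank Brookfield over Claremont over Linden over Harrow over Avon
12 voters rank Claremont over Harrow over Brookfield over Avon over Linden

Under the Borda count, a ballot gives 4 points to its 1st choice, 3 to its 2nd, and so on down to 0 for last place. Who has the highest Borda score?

Claremont

Borda scores:
  Harrow: 2 + 4·0 + 2·3 + 3·3 + 7·1 + 12·3 = 60
  Brookfield: 4 + 4·2 + 2·1 + 3·0 + 7·4 + 12·2 = 66
  Linden: 3 + 4·3 + 2·4 + 3·4 + 7·2 + 12·0 = 49
  Avon: 1 + 4·4 + 2·0 + 3·2 + 7·0 + 12·1 = 35
  Claremont: 0 + 4·1 + 2·2 + 3·1 + 7·3 + 12·4 = 80
Claremont has the highest total.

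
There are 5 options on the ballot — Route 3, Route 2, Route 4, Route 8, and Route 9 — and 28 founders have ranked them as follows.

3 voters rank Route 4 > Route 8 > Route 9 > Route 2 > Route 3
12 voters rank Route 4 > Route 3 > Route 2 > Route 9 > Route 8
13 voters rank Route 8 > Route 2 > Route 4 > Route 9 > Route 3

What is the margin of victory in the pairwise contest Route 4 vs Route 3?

28

Ballots ranking Route 4 above Route 3: 3+12+13 = 28.
Ballots ranking Route 3 above Route 4: 0.
Route 4 wins 28–0, a margin of 28.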